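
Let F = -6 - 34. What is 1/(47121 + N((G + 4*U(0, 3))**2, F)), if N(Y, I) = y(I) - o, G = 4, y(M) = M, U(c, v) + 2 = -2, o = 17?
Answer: 1/47064 ≈ 2.1248e-5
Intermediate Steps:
U(c, v) = -4 (U(c, v) = -2 - 2 = -4)
F = -40
N(Y, I) = -17 + I (N(Y, I) = I - 1*17 = I - 17 = -17 + I)
1/(47121 + N((G + 4*U(0, 3))**2, F)) = 1/(47121 + (-17 - 40)) = 1/(47121 - 57) = 1/47064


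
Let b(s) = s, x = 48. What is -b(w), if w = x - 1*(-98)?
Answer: -146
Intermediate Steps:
w = 146 (w = 48 - 1*(-98) = 48 + 98 = 146)
-b(w) = -1*146 = -146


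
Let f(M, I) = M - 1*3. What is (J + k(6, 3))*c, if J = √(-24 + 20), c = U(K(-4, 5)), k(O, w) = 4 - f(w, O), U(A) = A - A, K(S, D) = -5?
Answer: 0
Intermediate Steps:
f(M, I) = -3 + M (f(M, I) = M - 3 = -3 + M)
U(A) = 0
k(O, w) = 7 - w (k(O, w) = 4 - (-3 + w) = 4 + (3 - w) = 7 - w)
c = 0
J = 2*I (J = √(-4) = 2*I ≈ 2.0*I)
(J + k(6, 3))*c = (2*I + (7 - 1*3))*0 = (2*I + (7 - 3))*0 = (2*I + 4)*0 = (4 + 2*I)*0 = 0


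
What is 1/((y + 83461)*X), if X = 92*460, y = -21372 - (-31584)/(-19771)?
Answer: 19771/51949071081200 ≈ 3.8058e-10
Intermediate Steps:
y = -422577396/19771 (y = -21372 - (-31584)*(-1)/19771 = -21372 - 1*31584/19771 = -21372 - 31584/19771 = -422577396/19771 ≈ -21374.)
X = 42320
1/((y + 83461)*X) = 1/((-422577396/19771 + 83461)*42320) = (1/42320)/(1227530035/19771) = (19771/1227530035)*(1/42320) = 19771/51949071081200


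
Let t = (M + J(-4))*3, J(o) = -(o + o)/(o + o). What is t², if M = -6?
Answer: 441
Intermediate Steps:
J(o) = -1 (J(o) = -2*o/(2*o) = -2*o*1/(2*o) = -1*1 = -1)
t = -21 (t = (-6 - 1)*3 = -7*3 = -21)
t² = (-21)² = 441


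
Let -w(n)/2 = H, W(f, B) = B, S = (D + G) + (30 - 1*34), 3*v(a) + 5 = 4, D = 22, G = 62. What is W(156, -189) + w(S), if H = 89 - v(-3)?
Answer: -1103/3 ≈ -367.67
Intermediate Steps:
v(a) = -⅓ (v(a) = -5/3 + (⅓)*4 = -5/3 + 4/3 = -⅓)
S = 80 (S = (22 + 62) + (30 - 1*34) = 84 + (30 - 34) = 84 - 4 = 80)
H = 268/3 (H = 89 - 1*(-⅓) = 89 + ⅓ = 268/3 ≈ 89.333)
w(n) = -536/3 (w(n) = -2*268/3 = -536/3)
W(156, -189) + w(S) = -189 - 536/3 = -1103/3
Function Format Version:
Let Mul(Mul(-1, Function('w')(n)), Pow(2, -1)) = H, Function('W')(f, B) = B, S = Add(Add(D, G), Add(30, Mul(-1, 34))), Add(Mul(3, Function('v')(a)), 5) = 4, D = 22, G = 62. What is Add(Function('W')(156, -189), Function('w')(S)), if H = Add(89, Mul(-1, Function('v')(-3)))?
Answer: Rational(-1103, 3) ≈ -367.67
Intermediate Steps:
Function('v')(a) = Rational(-1, 3) (Function('v')(a) = Add(Rational(-5, 3), Mul(Rational(1, 3), 4)) = Add(Rational(-5, 3), Rational(4, 3)) = Rational(-1, 3))
S = 80 (S = Add(Add(22, 62), Add(30, Mul(-1, 34))) = Add(84, Add(30, -34)) = Add(84, -4) = 80)
H = Rational(268, 3) (H = Add(89, Mul(-1, Rational(-1, 3))) = Add(89, Rational(1, 3)) = Rational(268, 3) ≈ 89.333)
Function('w')(n) = Rational(-536, 3) (Function('w')(n) = Mul(-2, Rational(268, 3)) = Rational(-536, 3))
Add(Function('W')(156, -189), Function('w')(S)) = Add(-189, Rational(-536, 3)) = Rational(-1103, 3)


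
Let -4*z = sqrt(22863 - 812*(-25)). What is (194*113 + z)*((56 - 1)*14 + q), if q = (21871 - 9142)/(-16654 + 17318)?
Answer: 5743662649/332 - 524009*sqrt(43163)/2656 ≈ 1.7259e+7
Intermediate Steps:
q = 12729/664 ≈ 19.170
z = -sqrt(43163)/4 (z = -sqrt(22863 - 812*(-25))/4 = -sqrt(22863 + 20300)/4 = -sqrt(43163)/4 ≈ -51.939)
(194*113 + z)*((56 - 1)*14 + q) = (194*113 - sqrt(43163)/4)*((56 - 1)*14 + 12729/664) = (21922 - sqrt(43163)/4)*(55*14 + 12729/664) = (21922 - sqrt(43163)/4)*(770 + 12729/664) = (21922 - sqrt(43163)/4)*(524009/664) = 5743662649/332 - 524009*sqrt(43163)/2656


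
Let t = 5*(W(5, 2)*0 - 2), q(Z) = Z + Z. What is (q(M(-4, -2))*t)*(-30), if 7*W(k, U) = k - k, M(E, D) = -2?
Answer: -1200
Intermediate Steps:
q(Z) = 2*Z
W(k, U) = 0 (W(k, U) = (k - k)/7 = (1/7)*0 = 0)
t = -10 (t = 5*(0*0 - 2) = 5*(0 - 2) = 5*(-2) = -10)
(q(M(-4, -2))*t)*(-30) = ((2*(-2))*(-10))*(-30) = -4*(-10)*(-30) = 40*(-30) = -1200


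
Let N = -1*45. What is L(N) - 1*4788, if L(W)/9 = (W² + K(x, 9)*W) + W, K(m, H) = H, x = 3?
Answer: 9387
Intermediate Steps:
N = -45
L(W) = 9*W² + 90*W (L(W) = 9*((W² + 9*W) + W) = 9*(W² + 10*W) = 9*W² + 90*W)
L(N) - 1*4788 = 9*(-45)*(10 - 45) - 1*4788 = 9*(-45)*(-35) - 4788 = 14175 - 4788 = 9387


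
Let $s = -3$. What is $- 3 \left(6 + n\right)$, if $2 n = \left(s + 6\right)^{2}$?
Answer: $- \frac{63}{2} \approx -31.5$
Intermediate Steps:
$n = \frac{9}{2}$ ($n = \frac{\left(-3 + 6\right)^{2}}{2} = \frac{3^{2}}{2} = \frac{1}{2} \cdot 9 = \frac{9}{2} \approx 4.5$)
$- 3 \left(6 + n\right) = - 3 \left(6 + \frac{9}{2}\right) = \left(-3\right) \frac{21}{2} = - \frac{63}{2}$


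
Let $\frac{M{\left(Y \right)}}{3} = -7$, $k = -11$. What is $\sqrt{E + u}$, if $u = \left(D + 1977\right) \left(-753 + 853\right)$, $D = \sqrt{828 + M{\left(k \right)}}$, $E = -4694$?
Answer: $\sqrt{193006 + 100 \sqrt{807}} \approx 442.55$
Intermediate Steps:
$M{\left(Y \right)} = -21$ ($M{\left(Y \right)} = 3 \left(-7\right) = -21$)
$D = \sqrt{807}$ ($D = \sqrt{828 - 21} = \sqrt{807} \approx 28.408$)
$u = 197700 + 100 \sqrt{807}$ ($u = \left(\sqrt{807} + 1977\right) \left(-753 + 853\right) = \left(1977 + \sqrt{807}\right) 100 = 197700 + 100 \sqrt{807} \approx 2.0054 \cdot 10^{5}$)
$\sqrt{E + u} = \sqrt{-4694 + \left(197700 + 100 \sqrt{807}\right)} = \sqrt{193006 + 100 \sqrt{807}}$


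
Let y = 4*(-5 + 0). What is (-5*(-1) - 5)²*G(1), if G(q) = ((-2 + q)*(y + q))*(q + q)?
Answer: 0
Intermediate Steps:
y = -20 (y = 4*(-5) = -20)
G(q) = 2*q*(-20 + q)*(-2 + q) (G(q) = ((-2 + q)*(-20 + q))*(q + q) = ((-20 + q)*(-2 + q))*(2*q) = 2*q*(-20 + q)*(-2 + q))
(-5*(-1) - 5)²*G(1) = (-5*(-1) - 5)²*(2*1*(40 + 1² - 22*1)) = (5 - 5)²*(2*1*(40 + 1 - 22)) = 0²*(2*1*19) = 0*38 = 0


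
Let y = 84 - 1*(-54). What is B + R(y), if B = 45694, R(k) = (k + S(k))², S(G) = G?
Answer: 121870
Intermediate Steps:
y = 138 (y = 84 + 54 = 138)
R(k) = 4*k² (R(k) = (k + k)² = (2*k)² = 4*k²)
B + R(y) = 45694 + 4*138² = 45694 + 4*19044 = 45694 + 76176 = 121870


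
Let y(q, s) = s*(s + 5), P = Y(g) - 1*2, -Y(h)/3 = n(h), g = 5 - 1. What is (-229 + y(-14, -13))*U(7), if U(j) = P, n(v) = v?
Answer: 1750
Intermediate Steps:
g = 4
Y(h) = -3*h
P = -14 (P = -3*4 - 1*2 = -12 - 2 = -14)
y(q, s) = s*(5 + s)
U(j) = -14
(-229 + y(-14, -13))*U(7) = (-229 - 13*(5 - 13))*(-14) = (-229 - 13*(-8))*(-14) = (-229 + 104)*(-14) = -125*(-14) = 1750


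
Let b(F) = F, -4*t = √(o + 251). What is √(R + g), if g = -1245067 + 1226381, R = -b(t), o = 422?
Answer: √(-74744 + √673)/2 ≈ 136.67*I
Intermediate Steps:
t = -√673/4 (t = -√(422 + 251)/4 = -√673/4 ≈ -6.4856)
R = √673/4 (R = -(-1)*√673/4 = √673/4 ≈ 6.4856)
g = -18686
√(R + g) = √(√673/4 - 18686) = √(-18686 + √673/4)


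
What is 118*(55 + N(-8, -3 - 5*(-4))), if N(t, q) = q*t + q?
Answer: -7552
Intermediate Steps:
N(t, q) = q + q*t
118*(55 + N(-8, -3 - 5*(-4))) = 118*(55 + (-3 - 5*(-4))*(1 - 8)) = 118*(55 + (-3 + 20)*(-7)) = 118*(55 + 17*(-7)) = 118*(55 - 119) = 118*(-64) = -7552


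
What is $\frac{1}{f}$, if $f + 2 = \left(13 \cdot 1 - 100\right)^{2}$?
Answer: $\frac{1}{7567} \approx 0.00013215$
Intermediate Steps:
$f = 7567$ ($f = -2 + \left(13 \cdot 1 - 100\right)^{2} = -2 + \left(13 - 100\right)^{2} = -2 + \left(-87\right)^{2} = -2 + 7569 = 7567$)
$\frac{1}{f} = \frac{1}{7567}$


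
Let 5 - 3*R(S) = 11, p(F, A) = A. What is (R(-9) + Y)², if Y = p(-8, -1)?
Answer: 9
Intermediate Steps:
Y = -1
R(S) = -2 (R(S) = 5/3 - ⅓*11 = 5/3 - 11/3 = -2)
(R(-9) + Y)² = (-2 - 1)² = (-3)² = 9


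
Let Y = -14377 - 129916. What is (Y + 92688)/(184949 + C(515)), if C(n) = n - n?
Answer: -51605/184949 ≈ -0.27902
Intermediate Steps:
C(n) = 0
Y = -144293
(Y + 92688)/(184949 + C(515)) = (-144293 + 92688)/(184949 + 0) = -51605/184949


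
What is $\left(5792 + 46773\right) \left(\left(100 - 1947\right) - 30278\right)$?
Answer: $-1688650625$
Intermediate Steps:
$\left(5792 + 46773\right) \left(\left(100 - 1947\right) - 30278\right) = 52565 \left(\left(100 - 1947\right) - 30278\right) = 52565 \left(-1847 - 30278\right) = 52565 \left(-32125\right) = -1688650625$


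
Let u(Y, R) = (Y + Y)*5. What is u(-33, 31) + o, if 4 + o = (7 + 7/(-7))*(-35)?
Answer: -544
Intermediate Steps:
u(Y, R) = 10*Y (u(Y, R) = (2*Y)*5 = 10*Y)
o = -214 (o = -4 + (7 + 7/(-7))*(-35) = -4 + (7 + 7*(-⅐))*(-35) = -4 + (7 - 1)*(-35) = -4 + 6*(-35) = -4 - 210 = -214)
u(-33, 31) + o = 10*(-33) - 214 = -330 - 214 = -544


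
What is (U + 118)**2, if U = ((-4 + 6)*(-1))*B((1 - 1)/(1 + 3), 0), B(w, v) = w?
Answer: 13924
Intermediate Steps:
U = 0 (U = ((-4 + 6)*(-1))*((1 - 1)/(1 + 3)) = (2*(-1))*(0/4) = -0/4 = -2*0 = 0)
(U + 118)**2 = (0 + 118)**2 = 118**2 = 13924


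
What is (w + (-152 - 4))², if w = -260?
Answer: 173056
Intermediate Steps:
(w + (-152 - 4))² = (-260 + (-152 - 4))² = (-260 - 156)² = (-416)² = 173056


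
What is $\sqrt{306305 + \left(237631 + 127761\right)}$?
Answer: $3 \sqrt{74633} \approx 819.57$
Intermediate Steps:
$\sqrt{306305 + \left(237631 + 127761\right)} = \sqrt{306305 + 365392} = \sqrt{671697} = 3 \sqrt{74633}$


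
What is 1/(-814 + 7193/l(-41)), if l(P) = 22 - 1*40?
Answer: -18/21845 ≈ -0.00082399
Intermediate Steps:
l(P) = -18 (l(P) = 22 - 40 = -18)
1/(-814 + 7193/l(-41)) = 1/(-814 + 7193/(-18)) = 1/(-814 + 7193*(-1/18)) = 1/(-814 - 7193/18) = 1/(-21845/18) = -18/21845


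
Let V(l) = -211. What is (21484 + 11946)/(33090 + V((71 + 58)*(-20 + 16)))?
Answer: 33430/32879 ≈ 1.0168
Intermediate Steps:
(21484 + 11946)/(33090 + V((71 + 58)*(-20 + 16))) = (21484 + 11946)/(33090 - 211) = 33430/32879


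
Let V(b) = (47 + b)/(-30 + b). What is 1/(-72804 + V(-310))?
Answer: -340/24753097 ≈ -1.3736e-5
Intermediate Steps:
V(b) = (47 + b)/(-30 + b)
1/(-72804 + V(-310)) = 1/(-72804 + (47 - 310)/(-30 - 310)) = 1/(-72804 - 263/(-340)) = 1/(-72804 - 1/340*(-263)) = 1/(-72804 + 263/340) = 1/(-24753097/340) = -340/24753097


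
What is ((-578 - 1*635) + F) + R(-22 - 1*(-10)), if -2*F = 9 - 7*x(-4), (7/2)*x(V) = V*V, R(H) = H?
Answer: -2427/2 ≈ -1213.5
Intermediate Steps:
x(V) = 2*V²/7 (x(V) = 2*(V*V)/7 = 2*V²/7)
F = 23/2 (F = -(9 - 2*(-4)²)/2 = -(9 - 2*16)/2 = -(9 - 7*32/7)/2 = -(9 - 32)/2 = -½*(-23) = 23/2 ≈ 11.500)
((-578 - 1*635) + F) + R(-22 - 1*(-10)) = ((-578 - 1*635) + 23/2) + (-22 - 1*(-10)) = ((-578 - 635) + 23/2) + (-22 + 10) = (-1213 + 23/2) - 12 = -2403/2 - 12 = -2427/2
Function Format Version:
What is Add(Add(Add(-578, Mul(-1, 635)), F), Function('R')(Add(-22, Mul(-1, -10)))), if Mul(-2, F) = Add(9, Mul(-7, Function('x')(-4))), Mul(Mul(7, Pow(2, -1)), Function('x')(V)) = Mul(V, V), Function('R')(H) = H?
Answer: Rational(-2427, 2) ≈ -1213.5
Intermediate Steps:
Function('x')(V) = Mul(Rational(2, 7), Pow(V, 2)) (Function('x')(V) = Mul(Rational(2, 7), Mul(V, V)) = Mul(Rational(2, 7), Pow(V, 2)))
F = Rational(23, 2) (F = Mul(Rational(-1, 2), Add(9, Mul(-7, Mul(Rational(2, 7), Pow(-4, 2))))) = Mul(Rational(-1, 2), Add(9, Mul(-7, Mul(Rational(2, 7), 16)))) = Mul(Rational(-1, 2), Add(9, Mul(-7, Rational(32, 7)))) = Mul(Rational(-1, 2), Add(9, -32)) = Mul(Rational(-1, 2), -23) = Rational(23, 2) ≈ 11.500)
Add(Add(Add(-578, Mul(-1, 635)), F), Function('R')(Add(-22, Mul(-1, -10)))) = Add(Add(Add(-578, Mul(-1, 635)), Rational(23, 2)), Add(-22, Mul(-1, -10))) = Add(Add(Add(-578, -635), Rational(23, 2)), Add(-22, 10)) = Add(Add(-1213, Rational(23, 2)), -12) = Add(Rational(-2403, 2), -12) = Rational(-2427, 2)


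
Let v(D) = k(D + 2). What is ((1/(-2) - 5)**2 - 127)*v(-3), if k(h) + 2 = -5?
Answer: 2709/4 ≈ 677.25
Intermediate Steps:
k(h) = -7 (k(h) = -2 - 5 = -7)
v(D) = -7
((1/(-2) - 5)**2 - 127)*v(-3) = ((1/(-2) - 5)**2 - 127)*(-7) = ((-1/2 - 5)**2 - 127)*(-7) = ((-11/2)**2 - 127)*(-7) = (121/4 - 127)*(-7) = -387/4*(-7) = 2709/4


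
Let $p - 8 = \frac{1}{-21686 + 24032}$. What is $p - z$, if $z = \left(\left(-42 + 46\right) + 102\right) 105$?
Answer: $- \frac{26092211}{2346} \approx -11122.0$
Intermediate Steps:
$p = \frac{18769}{2346}$ ($p = 8 + \frac{1}{-21686 + 24032} = 8 + \frac{1}{2346} = \frac{18769}{2346} \approx 8.0004$)
$z = 11130$ ($z = \left(4 + 102\right) 105 = 106 \cdot 105 = 11130$)
$p - z = \frac{18769}{2346} - 11130 = - \frac{26092211}{2346}$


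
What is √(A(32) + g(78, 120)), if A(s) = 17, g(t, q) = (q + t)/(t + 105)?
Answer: √67283/61 ≈ 4.2523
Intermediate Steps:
g(t, q) = (q + t)/(105 + t)
√(A(32) + g(78, 120)) = √(17 + (120 + 78)/(105 + 78)) = √(17 + 198/183) = √(17 + (1/183)*198) = √(17 + 66/61) = √(1103/61) = √67283/61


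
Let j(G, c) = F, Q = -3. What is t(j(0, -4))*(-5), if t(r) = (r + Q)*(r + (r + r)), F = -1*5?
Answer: -600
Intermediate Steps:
F = -5
j(G, c) = -5
t(r) = 3*r*(-3 + r) (t(r) = (r - 3)*(r + (r + r)) = (-3 + r)*(r + 2*r) = (-3 + r)*(3*r) = 3*r*(-3 + r))
t(j(0, -4))*(-5) = (3*(-5)*(-3 - 5))*(-5) = (3*(-5)*(-8))*(-5) = 120*(-5) = -600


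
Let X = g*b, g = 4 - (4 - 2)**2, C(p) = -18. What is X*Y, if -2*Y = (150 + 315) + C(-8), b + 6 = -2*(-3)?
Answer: 0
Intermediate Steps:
b = 0 (b = -6 - 2*(-3) = -6 + 6 = 0)
g = 0 (g = 4 - 1*2**2 = 4 - 1*4 = 4 - 4 = 0)
X = 0 (X = 0*0 = 0)
Y = -447/2 (Y = -((150 + 315) - 18)/2 = -(465 - 18)/2 = -1/2*447 = -447/2 ≈ -223.50)
X*Y = 0*(-447/2) = 0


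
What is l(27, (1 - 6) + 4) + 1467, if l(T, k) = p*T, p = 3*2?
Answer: 1629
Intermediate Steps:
p = 6
l(T, k) = 6*T
l(27, (1 - 6) + 4) + 1467 = 6*27 + 1467 = 162 + 1467 = 1629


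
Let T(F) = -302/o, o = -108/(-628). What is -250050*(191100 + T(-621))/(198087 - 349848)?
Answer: 426109038100/1365849 ≈ 3.1197e+5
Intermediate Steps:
o = 27/157 (o = -108*(-1/628) = 27/157 ≈ 0.17197)
T(F) = -47414/27 (T(F) = -302/27/157 = -302*157/27 = -47414/27)
-250050*(191100 + T(-621))/(198087 - 349848) = -250050*(191100 - 47414/27)/(198087 - 349848) = -250050/((-151761/5112286/27)) = -250050/((-151761*27/5112286)) = -250050/(-4097547/5112286) = -250050*(-5112286/4097547) = 426109038100/1365849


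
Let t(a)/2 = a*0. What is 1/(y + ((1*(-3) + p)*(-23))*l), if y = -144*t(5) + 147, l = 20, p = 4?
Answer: -1/313 ≈ -0.0031949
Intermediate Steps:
t(a) = 0 (t(a) = 2*(a*0) = 2*0 = 0)
y = 147 (y = -144*0 + 147 = 0 + 147 = 147)
1/(y + ((1*(-3) + p)*(-23))*l) = 1/(147 + ((1*(-3) + 4)*(-23))*20) = 1/(147 + ((-3 + 4)*(-23))*20) = 1/(147 + (1*(-23))*20) = 1/(147 - 23*20) = 1/(147 - 460) = 1/(-313) = -1/313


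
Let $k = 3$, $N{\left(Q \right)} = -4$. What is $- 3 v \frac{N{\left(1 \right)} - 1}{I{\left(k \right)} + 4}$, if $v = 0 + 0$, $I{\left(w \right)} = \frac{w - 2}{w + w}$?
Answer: $0$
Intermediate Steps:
$I{\left(w \right)} = \frac{-2 + w}{2 w}$
$v = 0$
$- 3 v \frac{N{\left(1 \right)} - 1}{I{\left(k \right)} + 4} = \left(-3\right) 0 \frac{-4 - 1}{\frac{-2 + 3}{2 \cdot 3} + 4} = 0 \left(- \frac{5}{\frac{1}{2} \cdot \frac{1}{3} \cdot 1 + 4}\right) = 0 \left(- \frac{5}{\frac{1}{6} + 4}\right) = 0 \left(- \frac{5}{\frac{25}{6}}\right) = 0 \left(\left(-5\right) \frac{6}{25}\right) = 0 \left(- \frac{6}{5}\right) = 0$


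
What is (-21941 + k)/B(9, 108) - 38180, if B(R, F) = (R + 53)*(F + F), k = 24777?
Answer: -127825931/3348 ≈ -38180.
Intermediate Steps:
B(R, F) = 2*F*(53 + R) (B(R, F) = (53 + R)*(2*F) = 2*F*(53 + R))
(-21941 + k)/B(9, 108) - 38180 = (-21941 + 24777)/((2*108*(53 + 9))) - 38180 = 2836/((2*108*62)) - 38180 = 2836/13392 - 38180 = 2836*(1/13392) - 38180 = 709/3348 - 38180 = -127825931/3348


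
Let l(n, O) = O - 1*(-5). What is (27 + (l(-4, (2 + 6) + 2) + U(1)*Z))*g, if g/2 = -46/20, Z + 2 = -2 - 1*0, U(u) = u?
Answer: -874/5 ≈ -174.80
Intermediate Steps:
Z = -4 (Z = -2 + (-2 - 1*0) = -2 + (-2 + 0) = -2 - 2 = -4)
l(n, O) = 5 + O (l(n, O) = O + 5 = 5 + O)
g = -23/5 (g = 2*(-46/20) = 2*(-46*1/20) = 2*(-23/10) = -23/5 ≈ -4.6000)
(27 + (l(-4, (2 + 6) + 2) + U(1)*Z))*g = (27 + ((5 + ((2 + 6) + 2)) + 1*(-4)))*(-23/5) = (27 + ((5 + (8 + 2)) - 4))*(-23/5) = (27 + ((5 + 10) - 4))*(-23/5) = (27 + (15 - 4))*(-23/5) = (27 + 11)*(-23/5) = 38*(-23/5) = -874/5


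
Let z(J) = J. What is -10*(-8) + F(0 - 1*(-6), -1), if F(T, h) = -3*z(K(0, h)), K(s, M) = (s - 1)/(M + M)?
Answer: 157/2 ≈ 78.500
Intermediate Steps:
K(s, M) = (-1 + s)/(2*M) (K(s, M) = (-1 + s)/((2*M)) = (-1 + s)*(1/(2*M)) = (-1 + s)/(2*M))
F(T, h) = 3/(2*h) (F(T, h) = -3*(-1 + 0)/(2*h) = -3*(-1)/(2*h) = -(-3)/(2*h) = 3/(2*h))
-10*(-8) + F(0 - 1*(-6), -1) = -10*(-8) + (3/2)/(-1) = 80 + (3/2)*(-1) = 80 - 3/2 = 157/2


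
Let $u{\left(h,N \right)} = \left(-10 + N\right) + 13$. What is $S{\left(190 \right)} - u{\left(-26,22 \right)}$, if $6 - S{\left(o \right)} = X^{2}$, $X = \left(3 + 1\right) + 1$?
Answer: $-44$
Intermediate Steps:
$u{\left(h,N \right)} = 3 + N$
$X = 5$ ($X = 4 + 1 = 5$)
$S{\left(o \right)} = -19$ ($S{\left(o \right)} = 6 - 5^{2} = 6 - 25 = -19$)
$S{\left(190 \right)} - u{\left(-26,22 \right)} = -19 - \left(3 + 22\right) = -19 - 25 = -44$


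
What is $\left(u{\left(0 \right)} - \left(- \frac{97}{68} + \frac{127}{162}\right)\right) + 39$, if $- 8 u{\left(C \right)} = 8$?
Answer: $\frac{212843}{5508} \approx 38.643$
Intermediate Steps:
$u{\left(C \right)} = -1$ ($u{\left(C \right)} = \left(- \frac{1}{8}\right) 8 = -1$)
$\left(u{\left(0 \right)} - \left(- \frac{97}{68} + \frac{127}{162}\right)\right) + 39 = \left(-1 - \left(- \frac{97}{68} + \frac{127}{162}\right)\right) + 39 = \left(-1 - - \frac{3539}{5508}\right) + 39 = \left(-1 + \left(\frac{97}{68} - \frac{127}{162}\right)\right) + 39 = \left(-1 + \frac{3539}{5508}\right) + 39 = - \frac{1969}{5508} + 39 = \frac{212843}{5508}$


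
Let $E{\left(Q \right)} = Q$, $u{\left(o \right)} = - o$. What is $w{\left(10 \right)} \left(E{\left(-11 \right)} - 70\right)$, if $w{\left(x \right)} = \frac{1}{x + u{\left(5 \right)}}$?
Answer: $- \frac{81}{5} \approx -16.2$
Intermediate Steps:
$w{\left(x \right)} = \frac{1}{-5 + x}$ ($w{\left(x \right)} = \frac{1}{x - 5} = \frac{1}{-5 + x}$)
$w{\left(10 \right)} \left(E{\left(-11 \right)} - 70\right) = \frac{-11 - 70}{-5 + 10} = \frac{1}{5} \left(-81\right) = - \frac{81}{5}$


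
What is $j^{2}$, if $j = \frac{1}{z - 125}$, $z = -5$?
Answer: $\frac{1}{16900} \approx 5.9172 \cdot 10^{-5}$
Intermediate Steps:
$j = - \frac{1}{130}$ ($j = \frac{1}{-5 - 125} = \frac{1}{-130} = - \frac{1}{130} \approx -0.0076923$)
$j^{2} = \left(- \frac{1}{130}\right)^{2} = \frac{1}{16900}$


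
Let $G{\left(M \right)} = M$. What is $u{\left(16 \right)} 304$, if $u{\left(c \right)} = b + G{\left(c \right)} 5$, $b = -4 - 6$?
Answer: $21280$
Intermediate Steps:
$b = -10$ ($b = -4 - 6 = -10$)
$u{\left(c \right)} = -10 + 5 c$ ($u{\left(c \right)} = -10 + c 5 = -10 + 5 c$)
$u{\left(16 \right)} 304 = \left(-10 + 5 \cdot 16\right) 304 = \left(-10 + 80\right) 304 = 70 \cdot 304 = 21280$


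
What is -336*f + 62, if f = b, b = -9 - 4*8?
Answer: 13838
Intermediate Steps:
b = -41 (b = -9 - 32 = -41)
f = -41
-336*f + 62 = -336*(-41) + 62 = 13776 + 62 = 13838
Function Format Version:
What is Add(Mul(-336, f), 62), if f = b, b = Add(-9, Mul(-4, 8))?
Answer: 13838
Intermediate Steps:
b = -41 (b = Add(-9, -32) = -41)
f = -41
Add(Mul(-336, f), 62) = Add(Mul(-336, -41), 62) = Add(13776, 62) = 13838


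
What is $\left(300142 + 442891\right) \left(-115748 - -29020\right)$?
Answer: $-64441766024$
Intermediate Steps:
$\left(300142 + 442891\right) \left(-115748 - -29020\right) = 743033 \left(-115748 + 29020\right) = 743033 \left(-86728\right) = -64441766024$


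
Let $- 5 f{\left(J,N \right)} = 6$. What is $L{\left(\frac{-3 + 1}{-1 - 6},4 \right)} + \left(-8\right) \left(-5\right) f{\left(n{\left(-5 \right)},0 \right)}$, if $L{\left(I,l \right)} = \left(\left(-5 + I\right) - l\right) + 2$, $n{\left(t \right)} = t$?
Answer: $- \frac{383}{7} \approx -54.714$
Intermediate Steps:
$f{\left(J,N \right)} = - \frac{6}{5}$ ($f{\left(J,N \right)} = \left(- \frac{1}{5}\right) 6 = - \frac{6}{5}$)
$L{\left(I,l \right)} = -3 + I - l$ ($L{\left(I,l \right)} = \left(-5 + I - l\right) + 2 = -3 + I - l$)
$L{\left(\frac{-3 + 1}{-1 - 6},4 \right)} + \left(-8\right) \left(-5\right) f{\left(n{\left(-5 \right)},0 \right)} = \left(-3 + \frac{-3 + 1}{-1 - 6} - 4\right) + \left(-8\right) \left(-5\right) \left(- \frac{6}{5}\right) = \left(-3 - \frac{2}{-7} - 4\right) + 40 \left(- \frac{6}{5}\right) = \left(-3 - - \frac{2}{7} - 4\right) - 48 = \left(-3 + \frac{2}{7} - 4\right) - 48 = - \frac{47}{7} - 48 = - \frac{383}{7}$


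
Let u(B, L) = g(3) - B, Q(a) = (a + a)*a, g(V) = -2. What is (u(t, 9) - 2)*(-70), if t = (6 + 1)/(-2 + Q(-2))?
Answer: 1085/3 ≈ 361.67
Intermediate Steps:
Q(a) = 2*a**2 (Q(a) = (2*a)*a = 2*a**2)
t = 7/6 (t = (6 + 1)/(-2 + 2*(-2)**2) = 7/(-2 + 2*4) = 7/(-2 + 8) = 7/6 ≈ 1.1667)
u(B, L) = -2 - B
(u(t, 9) - 2)*(-70) = ((-2 - 1*7/6) - 2)*(-70) = ((-2 - 7/6) - 2)*(-70) = (-19/6 - 2)*(-70) = -31/6*(-70) = 1085/3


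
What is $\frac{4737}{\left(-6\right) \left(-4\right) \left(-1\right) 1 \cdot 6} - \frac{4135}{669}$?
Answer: $- \frac{418277}{10704} \approx -39.077$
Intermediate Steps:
$\frac{4737}{\left(-6\right) \left(-4\right) \left(-1\right) 1 \cdot 6} - \frac{4135}{669} = \frac{4737}{24 \left(\left(-1\right) 6\right)} - \frac{4135}{669} = \frac{4737}{24 \left(-6\right)} - \frac{4135}{669} = \frac{4737}{-144} - \frac{4135}{669} = 4737 \left(- \frac{1}{144}\right) - \frac{4135}{669} = - \frac{1579}{48} - \frac{4135}{669} = - \frac{418277}{10704}$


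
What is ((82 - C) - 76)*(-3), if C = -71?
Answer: -231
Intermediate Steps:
((82 - C) - 76)*(-3) = ((82 - 1*(-71)) - 76)*(-3) = ((82 + 71) - 76)*(-3) = (153 - 76)*(-3) = 77*(-3) = -231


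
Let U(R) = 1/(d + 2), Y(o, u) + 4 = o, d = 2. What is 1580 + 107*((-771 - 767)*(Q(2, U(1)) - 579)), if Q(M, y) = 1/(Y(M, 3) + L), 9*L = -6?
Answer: 381388025/4 ≈ 9.5347e+7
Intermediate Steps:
L = -2/3 (L = (1/9)*(-6) = -2/3 ≈ -0.66667)
Y(o, u) = -4 + o
U(R) = 1/4 (U(R) = 1/(2 + 2) = 1/4)
Q(M, y) = 1/(-14/3 + M) (Q(M, y) = 1/((-4 + M) - 2/3) = 1/(-14/3 + M))
1580 + 107*((-771 - 767)*(Q(2, U(1)) - 579)) = 1580 + 107*((-771 - 767)*(3/(-14 + 3*2) - 579)) = 1580 + 107*(-1538*(3/(-14 + 6) - 579)) = 1580 + 107*(-1538*(3/(-8) - 579)) = 1580 + 107*(-1538*(3*(-1/8) - 579)) = 1580 + 107*(-1538*(-3/8 - 579)) = 1580 + 107*(-1538*(-4635/8)) = 1580 + 107*(3564315/4) = 1580 + 381381705/4 = 381388025/4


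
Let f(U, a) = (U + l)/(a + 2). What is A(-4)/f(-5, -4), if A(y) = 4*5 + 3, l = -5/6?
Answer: 276/35 ≈ 7.8857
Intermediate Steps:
l = -⅚ (l = -5*⅙ = -⅚ ≈ -0.83333)
f(U, a) = (-⅚ + U)/(2 + a) (f(U, a) = (U - ⅚)/(a + 2) = (-⅚ + U)/(2 + a))
A(y) = 23 (A(y) = 20 + 3 = 23)
A(-4)/f(-5, -4) = 23/((-⅚ - 5)/(2 - 4)) = 23/(-35/6/(-2)) = 23/(-½*(-35/6)) = 23/(35/12) = (12/35)*23 = 276/35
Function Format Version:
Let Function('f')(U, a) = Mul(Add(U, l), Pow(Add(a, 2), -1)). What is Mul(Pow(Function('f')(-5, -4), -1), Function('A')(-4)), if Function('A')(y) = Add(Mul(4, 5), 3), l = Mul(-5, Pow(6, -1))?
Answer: Rational(276, 35) ≈ 7.8857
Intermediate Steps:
l = Rational(-5, 6) (l = Mul(-5, Rational(1, 6)) = Rational(-5, 6) ≈ -0.83333)
Function('f')(U, a) = Mul(Pow(Add(2, a), -1), Add(Rational(-5, 6), U)) (Function('f')(U, a) = Mul(Add(U, Rational(-5, 6)), Pow(Add(a, 2), -1)) = Mul(Add(Rational(-5, 6), U), Pow(Add(2, a), -1)) = Mul(Pow(Add(2, a), -1), Add(Rational(-5, 6), U)))
Function('A')(y) = 23 (Function('A')(y) = Add(20, 3) = 23)
Mul(Pow(Function('f')(-5, -4), -1), Function('A')(-4)) = Mul(Pow(Mul(Pow(Add(2, -4), -1), Add(Rational(-5, 6), -5)), -1), 23) = Mul(Pow(Mul(Pow(-2, -1), Rational(-35, 6)), -1), 23) = Mul(Pow(Mul(Rational(-1, 2), Rational(-35, 6)), -1), 23) = Mul(Pow(Rational(35, 12), -1), 23) = Mul(Rational(12, 35), 23) = Rational(276, 35)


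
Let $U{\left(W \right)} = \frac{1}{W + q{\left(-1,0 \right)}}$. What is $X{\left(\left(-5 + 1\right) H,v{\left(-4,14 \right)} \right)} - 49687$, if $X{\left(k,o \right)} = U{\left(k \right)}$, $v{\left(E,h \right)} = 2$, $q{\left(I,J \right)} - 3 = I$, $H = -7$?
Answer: $- \frac{1490609}{30} \approx -49687.0$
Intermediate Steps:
$q{\left(I,J \right)} = 3 + I$
$U{\left(W \right)} = \frac{1}{2 + W}$ ($U{\left(W \right)} = \frac{1}{W + \left(3 - 1\right)} = \frac{1}{W + 2} = \frac{1}{2 + W}$)
$X{\left(k,o \right)} = \frac{1}{2 + k}$
$X{\left(\left(-5 + 1\right) H,v{\left(-4,14 \right)} \right)} - 49687 = \frac{1}{2 + \left(-5 + 1\right) \left(-7\right)} - 49687 = \frac{1}{2 - -28} - 49687 = \frac{1}{2 + 28} - 49687 = \frac{1}{30} - 49687 = - \frac{1490609}{30}$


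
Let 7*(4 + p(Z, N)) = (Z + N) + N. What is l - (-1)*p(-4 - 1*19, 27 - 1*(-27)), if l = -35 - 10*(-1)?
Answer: -118/7 ≈ -16.857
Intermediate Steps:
p(Z, N) = -4 + Z/7 + 2*N/7 (p(Z, N) = -4 + ((Z + N) + N)/7 = -4 + ((N + Z) + N)/7 = -4 + (Z + 2*N)/7 = -4 + (Z/7 + 2*N/7) = -4 + Z/7 + 2*N/7)
l = -25 (l = -35 + 10 = -25)
l - (-1)*p(-4 - 1*19, 27 - 1*(-27)) = -25 - (-1)*(-4 + (-4 - 1*19)/7 + 2*(27 - 1*(-27))/7) = -25 - (-1)*(-4 + (-4 - 19)/7 + 2*(27 + 27)/7) = -25 - (-1)*(-4 + (⅐)*(-23) + (2/7)*54) = -25 - (-1)*(-4 - 23/7 + 108/7) = -25 - (-1)*57/7 = -25 - 1*(-57/7) = -25 + 57/7 = -118/7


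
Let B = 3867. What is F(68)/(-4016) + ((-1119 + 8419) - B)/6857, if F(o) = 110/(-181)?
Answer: 1248094119/2492162936 ≈ 0.50081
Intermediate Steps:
F(o) = -110/181 (F(o) = 110*(-1/181) = -110/181)
F(68)/(-4016) + ((-1119 + 8419) - B)/6857 = -110/181/(-4016) + ((-1119 + 8419) - 1*3867)/6857 = -110/181*(-1/4016) + (7300 - 3867)*(1/6857) = 55/363448 + 3433*(1/6857) = 55/363448 + 3433/6857 = 1248094119/2492162936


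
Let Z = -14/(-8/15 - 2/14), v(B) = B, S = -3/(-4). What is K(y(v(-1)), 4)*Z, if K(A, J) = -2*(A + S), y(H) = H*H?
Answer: -5145/71 ≈ -72.465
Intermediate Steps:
S = ¾ (S = -3*(-¼) = ¾ ≈ 0.75000)
y(H) = H²
K(A, J) = -3/2 - 2*A (K(A, J) = -2*(A + ¾) = -2*(¾ + A) = -3/2 - 2*A)
Z = 1470/71 (Z = -14/(-8*1/15 - 2*1/14) = -14/(-8/15 - ⅐) = -14/(-71/105) = -14*(-105/71) = 1470/71 ≈ 20.704)
K(y(v(-1)), 4)*Z = (-3/2 - 2*(-1)²)*(1470/71) = (-3/2 - 2*1)*(1470/71) = (-3/2 - 2)*(1470/71) = -7/2*1470/71 = -5145/71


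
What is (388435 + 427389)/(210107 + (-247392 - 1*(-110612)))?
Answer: 815824/73327 ≈ 11.126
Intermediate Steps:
(388435 + 427389)/(210107 + (-247392 - 1*(-110612))) = 815824/(210107 + (-247392 + 110612)) = 815824/(210107 - 136780) = 815824/73327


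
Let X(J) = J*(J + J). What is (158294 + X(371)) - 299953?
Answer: 133623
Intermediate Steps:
X(J) = 2*J² (X(J) = J*(2*J) = 2*J²)
(158294 + X(371)) - 299953 = (158294 + 2*371²) - 299953 = (158294 + 2*137641) - 299953 = (158294 + 275282) - 299953 = 433576 - 299953 = 133623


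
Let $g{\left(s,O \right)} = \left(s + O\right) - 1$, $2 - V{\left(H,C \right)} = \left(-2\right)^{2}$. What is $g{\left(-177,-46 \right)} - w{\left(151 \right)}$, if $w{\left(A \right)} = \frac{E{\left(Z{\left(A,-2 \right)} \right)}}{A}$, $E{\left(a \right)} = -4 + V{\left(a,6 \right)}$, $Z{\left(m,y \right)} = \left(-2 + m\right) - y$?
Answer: $- \frac{33818}{151} \approx -223.96$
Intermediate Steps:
$V{\left(H,C \right)} = -2$ ($V{\left(H,C \right)} = 2 - \left(-2\right)^{2} = 2 - 4 = -2$)
$Z{\left(m,y \right)} = -2 + m - y$
$E{\left(a \right)} = -6$ ($E{\left(a \right)} = -4 - 2 = -6$)
$g{\left(s,O \right)} = -1 + O + s$ ($g{\left(s,O \right)} = \left(O + s\right) - 1 = -1 + O + s$)
$w{\left(A \right)} = - \frac{6}{A}$
$g{\left(-177,-46 \right)} - w{\left(151 \right)} = \left(-1 - 46 - 177\right) - - \frac{6}{151} = -224 - \left(-6\right) \frac{1}{151} = -224 - - \frac{6}{151} = -224 + \frac{6}{151} = - \frac{33818}{151}$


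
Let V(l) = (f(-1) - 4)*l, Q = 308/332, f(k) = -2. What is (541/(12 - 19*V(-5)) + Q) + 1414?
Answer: 65486059/46314 ≈ 1414.0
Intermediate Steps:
Q = 77/83 (Q = 308*(1/332) = 77/83 ≈ 0.92771)
V(l) = -6*l (V(l) = (-2 - 4)*l = -6*l)
(541/(12 - 19*V(-5)) + Q) + 1414 = (541/(12 - (-114)*(-5)) + 77/83) + 1414 = (541/(12 - 19*30) + 77/83) + 1414 = (541/(12 - 570) + 77/83) + 1414 = (541/(-558) + 77/83) + 1414 = (541*(-1/558) + 77/83) + 1414 = (-541/558 + 77/83) + 1414 = -1937/46314 + 1414 = 65486059/46314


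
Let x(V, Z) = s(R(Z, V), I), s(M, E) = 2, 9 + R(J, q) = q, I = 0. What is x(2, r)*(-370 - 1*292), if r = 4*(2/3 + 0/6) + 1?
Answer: -1324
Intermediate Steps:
R(J, q) = -9 + q
r = 11/3 (r = 4*(2*(⅓) + 0*(⅙)) + 1 = 4*(⅔ + 0) + 1 = 4*(⅔) + 1 = 8/3 + 1 = 11/3 ≈ 3.6667)
x(V, Z) = 2
x(2, r)*(-370 - 1*292) = 2*(-370 - 1*292) = 2*(-370 - 292) = 2*(-662) = -1324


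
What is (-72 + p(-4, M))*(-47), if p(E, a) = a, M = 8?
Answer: 3008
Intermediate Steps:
(-72 + p(-4, M))*(-47) = (-72 + 8)*(-47) = -64*(-47) = 3008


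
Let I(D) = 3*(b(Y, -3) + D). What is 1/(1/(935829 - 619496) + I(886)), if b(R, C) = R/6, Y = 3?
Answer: 632666/1682575229 ≈ 0.00037601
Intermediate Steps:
b(R, C) = R/6 (b(R, C) = R*(⅙) = R/6)
I(D) = 3/2 + 3*D (I(D) = 3*((⅙)*3 + D) = 3*(½ + D) = 3/2 + 3*D)
1/(1/(935829 - 619496) + I(886)) = 1/(1/(935829 - 619496) + (3/2 + 3*886)) = 1/(1/316333 + (3/2 + 2658)) = 1/(1/316333 + 5319/2) = 1/(1682575229/632666) = 632666/1682575229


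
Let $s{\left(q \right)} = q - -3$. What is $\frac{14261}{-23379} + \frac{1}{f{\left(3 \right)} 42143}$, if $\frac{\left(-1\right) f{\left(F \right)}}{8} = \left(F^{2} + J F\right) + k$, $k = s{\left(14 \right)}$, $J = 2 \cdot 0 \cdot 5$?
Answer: $- \frac{125008298563}{204934328976} \approx -0.60999$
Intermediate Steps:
$s{\left(q \right)} = 3 + q$ ($s{\left(q \right)} = q + 3 = 3 + q$)
$J = 0$ ($J = 0 \cdot 5 = 0$)
$k = 17$ ($k = 3 + 14 = 17$)
$f{\left(F \right)} = -136 - 8 F^{2}$ ($f{\left(F \right)} = - 8 \left(\left(F^{2} + 0 F\right) + 17\right) = - 8 \left(\left(F^{2} + 0\right) + 17\right) = - 8 \left(F^{2} + 17\right) = - 8 \left(17 + F^{2}\right) = -136 - 8 F^{2}$)
$\frac{14261}{-23379} + \frac{1}{f{\left(3 \right)} 42143} = \frac{14261}{-23379} + \frac{1}{\left(-136 - 8 \cdot 3^{2}\right) 42143} = 14261 \left(- \frac{1}{23379}\right) + \frac{1}{-136 - 72} \cdot \frac{1}{42143} = - \frac{14261}{23379} + \frac{1}{-136 - 72} \cdot \frac{1}{42143} = - \frac{14261}{23379} + \frac{1}{-208} \cdot \frac{1}{42143} = - \frac{14261}{23379} - \frac{1}{8765744} = - \frac{125008298563}{204934328976}$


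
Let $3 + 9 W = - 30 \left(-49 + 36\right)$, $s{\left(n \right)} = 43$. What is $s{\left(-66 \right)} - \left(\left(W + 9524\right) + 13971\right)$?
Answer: $-23495$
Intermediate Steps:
$W = 43$ ($W = - \frac{1}{3} + \frac{\left(-30\right) \left(-49 + 36\right)}{9} = - \frac{1}{3} + \frac{\left(-30\right) \left(-13\right)}{9} = - \frac{1}{3} + \frac{1}{9} \cdot 390 = - \frac{1}{3} + \frac{130}{3} = 43$)
$s{\left(-66 \right)} - \left(\left(W + 9524\right) + 13971\right) = 43 - \left(\left(43 + 9524\right) + 13971\right) = 43 - \left(9567 + 13971\right) = 43 - 23538 = -23495$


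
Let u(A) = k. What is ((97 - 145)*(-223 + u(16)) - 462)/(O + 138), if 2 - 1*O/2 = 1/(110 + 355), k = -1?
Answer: 2392425/33014 ≈ 72.467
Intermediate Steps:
u(A) = -1
O = 1858/465 (O = 4 - 2/(110 + 355) = 4 - 2/465 = 1858/465 ≈ 3.9957)
((97 - 145)*(-223 + u(16)) - 462)/(O + 138) = ((97 - 145)*(-223 - 1) - 462)/(1858/465 + 138) = (-48*(-224) - 462)/(66028/465) = (10752 - 462)*(465/66028) = 10290*(465/66028) = 2392425/33014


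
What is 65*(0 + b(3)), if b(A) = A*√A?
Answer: 195*√3 ≈ 337.75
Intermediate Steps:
b(A) = A^(3/2)
65*(0 + b(3)) = 65*(0 + 3^(3/2)) = 65*(0 + 3*√3) = 65*(3*√3) = 195*√3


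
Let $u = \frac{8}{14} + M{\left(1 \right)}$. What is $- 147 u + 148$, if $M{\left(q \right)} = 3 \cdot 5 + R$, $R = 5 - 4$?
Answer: $-2288$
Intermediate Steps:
$R = 1$ ($R = 5 - 4 = 1$)
$M{\left(q \right)} = 16$ ($M{\left(q \right)} = 3 \cdot 5 + 1 = 15 + 1 = 16$)
$u = \frac{116}{7}$ ($u = \frac{8}{14} + 16 = 8 \cdot \frac{1}{14} + 16 = \frac{4}{7} + 16 = \frac{116}{7} \approx 16.571$)
$- 147 u + 148 = \left(-147\right) \frac{116}{7} + 148 = -2436 + 148 = -2288$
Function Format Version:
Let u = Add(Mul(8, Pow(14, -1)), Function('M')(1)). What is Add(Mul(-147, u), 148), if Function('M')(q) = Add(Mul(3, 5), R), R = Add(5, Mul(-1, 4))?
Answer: -2288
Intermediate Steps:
R = 1 (R = Add(5, -4) = 1)
Function('M')(q) = 16 (Function('M')(q) = Add(Mul(3, 5), 1) = Add(15, 1) = 16)
u = Rational(116, 7) (u = Add(Mul(8, Pow(14, -1)), 16) = Add(Mul(8, Rational(1, 14)), 16) = Add(Rational(4, 7), 16) = Rational(116, 7) ≈ 16.571)
Add(Mul(-147, u), 148) = Add(Mul(-147, Rational(116, 7)), 148) = Add(-2436, 148) = -2288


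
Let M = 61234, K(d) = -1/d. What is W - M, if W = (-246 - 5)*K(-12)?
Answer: -735059/12 ≈ -61255.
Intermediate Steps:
W = -251/12 (W = (-246 - 5)*(-1/(-12)) = -(-251)*(-1)/12 = -251*1/12 = -251/12 ≈ -20.917)
W - M = -251/12 - 1*61234 = -251/12 - 61234 = -735059/12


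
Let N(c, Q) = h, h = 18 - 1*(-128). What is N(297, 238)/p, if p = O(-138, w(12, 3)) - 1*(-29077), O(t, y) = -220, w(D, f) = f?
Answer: 146/28857 ≈ 0.0050594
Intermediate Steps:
p = 28857 (p = -220 - 1*(-29077) = -220 + 29077 = 28857)
h = 146 (h = 18 + 128 = 146)
N(c, Q) = 146
N(297, 238)/p = 146/28857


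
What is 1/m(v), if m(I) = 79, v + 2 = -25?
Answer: 1/79 ≈ 0.012658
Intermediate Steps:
v = -27 (v = -2 - 25 = -27)
1/m(v) = 1/79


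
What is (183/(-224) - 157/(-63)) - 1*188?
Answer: -375631/2016 ≈ -186.32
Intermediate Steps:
(183/(-224) - 157/(-63)) - 1*188 = (183*(-1/224) - 157*(-1/63)) - 188 = (-183/224 + 157/63) - 188 = 3377/2016 - 188 = -375631/2016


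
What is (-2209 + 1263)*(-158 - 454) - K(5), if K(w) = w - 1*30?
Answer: 578977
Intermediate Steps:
K(w) = -30 + w (K(w) = w - 30 = -30 + w)
(-2209 + 1263)*(-158 - 454) - K(5) = (-2209 + 1263)*(-158 - 454) - (-30 + 5) = -946*(-612) - 1*(-25) = 578952 + 25 = 578977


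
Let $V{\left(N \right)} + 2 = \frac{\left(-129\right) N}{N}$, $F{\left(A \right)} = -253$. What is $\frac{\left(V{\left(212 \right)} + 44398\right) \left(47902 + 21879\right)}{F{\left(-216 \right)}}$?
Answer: $- \frac{3088995527}{253} \approx -1.2209 \cdot 10^{7}$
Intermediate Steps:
$V{\left(N \right)} = -131$ ($V{\left(N \right)} = -2 + \frac{\left(-129\right) N}{N} = -2 - 129 = -131$)
$\frac{\left(V{\left(212 \right)} + 44398\right) \left(47902 + 21879\right)}{F{\left(-216 \right)}} = \frac{\left(-131 + 44398\right) \left(47902 + 21879\right)}{-253} = 44267 \cdot 69781 \left(- \frac{1}{253}\right) = 3088995527 \left(- \frac{1}{253}\right) = - \frac{3088995527}{253}$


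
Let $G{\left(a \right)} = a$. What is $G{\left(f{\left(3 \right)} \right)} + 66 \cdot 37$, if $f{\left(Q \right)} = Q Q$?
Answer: $2451$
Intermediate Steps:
$f{\left(Q \right)} = Q^{2}$
$G{\left(f{\left(3 \right)} \right)} + 66 \cdot 37 = 3^{2} + 66 \cdot 37 = 9 + 2442 = 2451$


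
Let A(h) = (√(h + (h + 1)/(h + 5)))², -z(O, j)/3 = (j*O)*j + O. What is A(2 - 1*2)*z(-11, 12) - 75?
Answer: 882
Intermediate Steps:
z(O, j) = -3*O - 3*O*j² (z(O, j) = -3*((j*O)*j + O) = -3*((O*j)*j + O) = -3*(O*j² + O) = -3*(O + O*j²) = -3*O - 3*O*j²)
A(h) = h + (1 + h)/(5 + h) (A(h) = (√(h + (1 + h)/(5 + h)))² = h + (1 + h)/(5 + h))
A(2 - 1*2)*z(-11, 12) - 75 = ((1 + (2 - 1*2)² + 6*(2 - 1*2))/(5 + (2 - 1*2)))*(-3*(-11)*(1 + 12²)) - 75 = ((1 + (2 - 2)² + 6*(2 - 2))/(5 + (2 - 2)))*(-3*(-11)*(1 + 144)) - 75 = ((1 + 0² + 6*0)/(5 + 0))*(-3*(-11)*145) - 75 = ((1 + 0 + 0)/5)*4785 - 75 = ((⅕)*1)*4785 - 75 = (⅕)*4785 - 75 = 957 - 75 = 882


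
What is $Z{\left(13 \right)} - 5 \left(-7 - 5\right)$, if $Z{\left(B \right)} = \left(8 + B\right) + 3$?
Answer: $84$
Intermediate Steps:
$Z{\left(B \right)} = 11 + B$
$Z{\left(13 \right)} - 5 \left(-7 - 5\right) = \left(11 + 13\right) - 5 \left(-7 - 5\right) = 24 - -60 = 24 + 60 = 84$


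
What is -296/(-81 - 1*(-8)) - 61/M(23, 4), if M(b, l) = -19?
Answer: 10077/1387 ≈ 7.2653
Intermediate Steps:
-296/(-81 - 1*(-8)) - 61/M(23, 4) = -296/(-81 - 1*(-8)) - 61/(-19) = -296/(-81 + 8) - 61*(-1/19) = -296/(-73) + 61/19 = -296*(-1/73) + 61/19 = 296/73 + 61/19 = 10077/1387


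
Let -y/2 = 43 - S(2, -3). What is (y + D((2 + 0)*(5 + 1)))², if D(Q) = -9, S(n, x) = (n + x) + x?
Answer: 10609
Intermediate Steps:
S(n, x) = n + 2*x
y = -94 (y = -2*(43 - (2 + 2*(-3))) = -2*(43 - (2 - 6)) = -2*(43 - 1*(-4)) = -2*(43 + 4) = -2*47 = -94)
(y + D((2 + 0)*(5 + 1)))² = (-94 - 9)² = (-103)² = 10609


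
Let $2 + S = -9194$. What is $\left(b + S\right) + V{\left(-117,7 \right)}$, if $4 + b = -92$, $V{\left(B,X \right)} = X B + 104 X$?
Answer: $-9383$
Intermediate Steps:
$S = -9196$ ($S = -2 - 9194 = -9196$)
$V{\left(B,X \right)} = 104 X + B X$ ($V{\left(B,X \right)} = B X + 104 X = 104 X + B X$)
$b = -96$ ($b = -4 - 92 = -96$)
$\left(b + S\right) + V{\left(-117,7 \right)} = \left(-96 - 9196\right) + 7 \left(104 - 117\right) = -9292 + 7 \left(-13\right) = -9292 - 91 = -9383$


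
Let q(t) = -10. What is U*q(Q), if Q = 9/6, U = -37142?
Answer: 371420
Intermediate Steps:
Q = 3/2 (Q = 9*(⅙) = 3/2 ≈ 1.5000)
U*q(Q) = -37142*(-10) = 371420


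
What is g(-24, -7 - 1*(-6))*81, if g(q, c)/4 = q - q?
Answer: 0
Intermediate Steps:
g(q, c) = 0 (g(q, c) = 4*(q - q) = 4*0 = 0)
g(-24, -7 - 1*(-6))*81 = 0*81 = 0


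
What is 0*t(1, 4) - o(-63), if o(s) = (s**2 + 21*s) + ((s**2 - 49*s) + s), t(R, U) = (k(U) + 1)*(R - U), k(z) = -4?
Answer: -9639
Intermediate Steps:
t(R, U) = -3*R + 3*U (t(R, U) = (-4 + 1)*(R - U) = -3*(R - U) = -3*R + 3*U)
o(s) = -27*s + 2*s**2 (o(s) = (s**2 + 21*s) + (s**2 - 48*s) = -27*s + 2*s**2)
0*t(1, 4) - o(-63) = 0*(-3*1 + 3*4) - (-63)*(-27 + 2*(-63)) = 0*(-3 + 12) - (-63)*(-27 - 126) = 0*9 - (-63)*(-153) = 0 - 1*9639 = 0 - 9639 = -9639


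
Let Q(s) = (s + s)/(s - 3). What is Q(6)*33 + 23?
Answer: 155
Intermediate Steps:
Q(s) = 2*s/(-3 + s) (Q(s) = (2*s)/(-3 + s) = 2*s/(-3 + s))
Q(6)*33 + 23 = (2*6/(-3 + 6))*33 + 23 = (2*6/3)*33 + 23 = (2*6*(⅓))*33 + 23 = 4*33 + 23 = 132 + 23 = 155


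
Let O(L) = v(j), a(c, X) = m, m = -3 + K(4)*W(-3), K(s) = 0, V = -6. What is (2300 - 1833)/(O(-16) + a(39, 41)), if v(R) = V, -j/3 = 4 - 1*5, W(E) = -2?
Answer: -467/9 ≈ -51.889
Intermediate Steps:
j = 3 (j = -3*(4 - 1*5) = -3*(4 - 5) = -3*(-1) = 3)
m = -3 (m = -3 + 0*(-2) = -3 + 0 = -3)
a(c, X) = -3
v(R) = -6
O(L) = -6
(2300 - 1833)/(O(-16) + a(39, 41)) = (2300 - 1833)/(-6 - 3) = 467/(-9) = 467*(-⅑) = -467/9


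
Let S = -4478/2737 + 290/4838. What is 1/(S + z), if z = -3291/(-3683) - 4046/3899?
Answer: -13582120519093/23365223308388 ≈ -0.58130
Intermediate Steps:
S = -10435417/6620803 (S = -4478*1/2737 + 290*(1/4838) = -4478/2737 + 145/2419 = -10435417/6620803 ≈ -1.5762)
z = -295687/2051431 (z = -3291*(-1/3683) - 4046*1/3899 = 3291/3683 - 578/557 = -295687/2051431 ≈ -0.14414)
1/(S + z) = 1/(-10435417/6620803 - 295687/2051431) = 1/(-23365223308388/13582120519093) = -13582120519093/23365223308388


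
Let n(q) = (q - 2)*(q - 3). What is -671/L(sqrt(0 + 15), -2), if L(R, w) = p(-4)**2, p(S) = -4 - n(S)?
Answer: -671/2116 ≈ -0.31711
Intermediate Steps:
n(q) = (-3 + q)*(-2 + q) (n(q) = (-2 + q)*(-3 + q) = (-3 + q)*(-2 + q))
p(S) = -10 - S**2 + 5*S (p(S) = -4 - (6 + S**2 - 5*S) = -4 + (-6 - S**2 + 5*S) = -10 - S**2 + 5*S)
L(R, w) = 2116 (L(R, w) = (-10 - 1*(-4)**2 + 5*(-4))**2 = (-10 - 1*16 - 20)**2 = (-10 - 16 - 20)**2 = (-46)**2 = 2116)
-671/L(sqrt(0 + 15), -2) = -671/2116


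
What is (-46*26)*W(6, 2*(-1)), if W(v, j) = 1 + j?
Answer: 1196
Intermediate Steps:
(-46*26)*W(6, 2*(-1)) = (-46*26)*(1 + 2*(-1)) = -1196*(1 - 2) = -1196*(-1) = 1196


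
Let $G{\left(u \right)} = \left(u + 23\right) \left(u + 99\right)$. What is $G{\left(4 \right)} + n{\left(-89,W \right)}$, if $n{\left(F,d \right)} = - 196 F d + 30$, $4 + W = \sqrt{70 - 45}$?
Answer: $20255$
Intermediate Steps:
$W = 1$ ($W = -4 + \sqrt{70 - 45} = -4 + \sqrt{25} = -4 + 5 = 1$)
$n{\left(F,d \right)} = 30 - 196 F d$ ($n{\left(F,d \right)} = - 196 F d + 30 = 30 - 196 F d$)
$G{\left(u \right)} = \left(23 + u\right) \left(99 + u\right)$
$G{\left(4 \right)} + n{\left(-89,W \right)} = \left(2277 + 4^{2} + 122 \cdot 4\right) - \left(-30 - 17444\right) = \left(2277 + 16 + 488\right) + \left(30 + 17444\right) = 2781 + 17474 = 20255$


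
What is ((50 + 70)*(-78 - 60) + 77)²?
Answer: 271689289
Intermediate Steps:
((50 + 70)*(-78 - 60) + 77)² = (120*(-138) + 77)² = (-16560 + 77)² = (-16483)² = 271689289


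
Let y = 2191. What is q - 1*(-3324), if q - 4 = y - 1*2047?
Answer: 3472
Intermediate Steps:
q = 148 (q = 4 + (2191 - 1*2047) = 4 + (2191 - 2047) = 4 + 144 = 148)
q - 1*(-3324) = 148 - 1*(-3324) = 148 + 3324 = 3472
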